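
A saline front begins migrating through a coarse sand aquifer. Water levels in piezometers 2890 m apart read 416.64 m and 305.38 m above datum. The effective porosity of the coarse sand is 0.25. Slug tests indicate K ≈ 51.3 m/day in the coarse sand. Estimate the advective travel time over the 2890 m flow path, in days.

Hydraulic gradient i = (416.64 − 305.38) / 2890 = 111.26 / 2890 = 0.03850.
Darcy flux q = K · i = 51.30 × 0.03850 = 1.975 m/day.
Seepage velocity v = q / n_e = 1.975 / 0.25 = 7.900 m/day.
Travel time t = L / v = 2890 / 7.900 = 365.8 days.

366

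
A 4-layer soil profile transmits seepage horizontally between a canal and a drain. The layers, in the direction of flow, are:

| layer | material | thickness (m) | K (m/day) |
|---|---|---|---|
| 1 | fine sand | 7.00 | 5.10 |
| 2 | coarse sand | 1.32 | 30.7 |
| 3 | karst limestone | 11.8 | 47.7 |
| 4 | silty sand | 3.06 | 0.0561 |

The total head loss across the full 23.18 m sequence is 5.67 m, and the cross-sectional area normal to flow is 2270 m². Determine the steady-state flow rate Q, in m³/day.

Flow is perpendicular to layering, so the layers act in series and the equivalent K is the thickness-weighted harmonic mean.
Total thickness L = 7.00 + 1.32 + 11.8 + 3.06 = 23.18 m.
Σ(b_i/K_i) = 7.00/5.10 + 1.32/30.7 + 11.8/47.7 + 3.06/0.0561 = 56.21 d.
K_eq = L / Σ(b_i/K_i) = 23.18 / 56.21 = 0.4124 m/day.
Q = K_eq · A · (Δh/L) = 0.4124 × 2270 × (5.67/23.18) = 229.0 m³/day.

229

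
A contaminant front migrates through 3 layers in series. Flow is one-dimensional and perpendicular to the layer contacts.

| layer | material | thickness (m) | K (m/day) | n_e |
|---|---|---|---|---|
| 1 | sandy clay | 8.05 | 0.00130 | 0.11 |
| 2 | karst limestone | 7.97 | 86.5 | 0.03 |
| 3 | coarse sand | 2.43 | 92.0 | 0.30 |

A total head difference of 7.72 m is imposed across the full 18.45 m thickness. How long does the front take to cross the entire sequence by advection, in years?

With flow normal to the layers, continuity requires the same specific discharge q through every layer.
Σ(b_i/K_i) = 8.05/0.00130 + 7.97/86.5 + 2.43/92.0 = 6192 d.
q = Δh / Σ(b_i/K_i) = 7.72 / 6192 = 0.001247 m/day.
In each layer the seepage velocity is v_i = q/n_i, so the layer transit time is t_i = b_i·n_i / q:
  layer 1 (sandy clay): t_1 = 8.05 × 0.11 / 0.001247 = 710.3 d
  layer 2 (karst limestone): t_2 = 7.97 × 0.03 / 0.001247 = 191.8 d
  layer 3 (coarse sand): t_3 = 2.43 × 0.30 / 0.001247 = 584.8 d
Total t = Σ t_i = 1487 days = 4.071 years.

4.07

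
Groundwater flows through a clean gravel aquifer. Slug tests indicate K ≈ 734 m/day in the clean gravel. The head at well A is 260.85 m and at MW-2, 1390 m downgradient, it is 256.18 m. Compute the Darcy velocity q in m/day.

Hydraulic gradient i = (260.85 − 256.18) / 1390 = 4.67 / 1390 = 0.003360.
Specific discharge q = K · i = 734.0 × 0.003360 = 2.466 m/day.

2.47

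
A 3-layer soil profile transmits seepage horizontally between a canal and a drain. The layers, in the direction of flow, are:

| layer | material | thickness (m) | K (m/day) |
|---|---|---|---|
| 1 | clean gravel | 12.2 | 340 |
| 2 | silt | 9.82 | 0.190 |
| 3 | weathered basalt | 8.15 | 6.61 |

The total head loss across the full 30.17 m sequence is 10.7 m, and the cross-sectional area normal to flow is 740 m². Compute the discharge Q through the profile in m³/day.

150

Flow is perpendicular to layering, so the layers act in series and the equivalent K is the thickness-weighted harmonic mean.
Total thickness L = 12.2 + 9.82 + 8.15 = 30.17 m.
Σ(b_i/K_i) = 12.2/340 + 9.82/0.190 + 8.15/6.61 = 52.95 d.
K_eq = L / Σ(b_i/K_i) = 30.17 / 52.95 = 0.5697 m/day.
Q = K_eq · A · (Δh/L) = 0.5697 × 740 × (10.7/30.17) = 149.5 m³/day.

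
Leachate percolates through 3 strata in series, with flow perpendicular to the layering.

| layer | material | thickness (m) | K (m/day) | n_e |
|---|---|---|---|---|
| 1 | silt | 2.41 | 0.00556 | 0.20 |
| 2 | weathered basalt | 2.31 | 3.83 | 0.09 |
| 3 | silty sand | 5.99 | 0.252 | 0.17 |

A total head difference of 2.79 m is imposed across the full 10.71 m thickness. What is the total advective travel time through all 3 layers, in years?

With flow normal to the layers, continuity requires the same specific discharge q through every layer.
Σ(b_i/K_i) = 2.41/0.00556 + 2.31/3.83 + 5.99/0.252 = 457.8 d.
q = Δh / Σ(b_i/K_i) = 2.79 / 457.8 = 0.006094 m/day.
In each layer the seepage velocity is v_i = q/n_i, so the layer transit time is t_i = b_i·n_i / q:
  layer 1 (silt): t_1 = 2.41 × 0.20 / 0.006094 = 79.09 d
  layer 2 (weathered basalt): t_2 = 2.31 × 0.09 / 0.006094 = 34.12 d
  layer 3 (silty sand): t_3 = 5.99 × 0.17 / 0.006094 = 167.1 d
Total t = Σ t_i = 280.3 days = 0.7674 years.

0.767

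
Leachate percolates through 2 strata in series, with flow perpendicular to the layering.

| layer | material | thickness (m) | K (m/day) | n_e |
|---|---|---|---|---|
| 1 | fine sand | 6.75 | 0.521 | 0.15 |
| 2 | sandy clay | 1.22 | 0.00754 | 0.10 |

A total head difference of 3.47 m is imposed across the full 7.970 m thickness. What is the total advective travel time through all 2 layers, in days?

57.1

With flow normal to the layers, continuity requires the same specific discharge q through every layer.
Σ(b_i/K_i) = 6.75/0.521 + 1.22/0.00754 = 174.8 d.
q = Δh / Σ(b_i/K_i) = 3.47 / 174.8 = 0.01986 m/day.
In each layer the seepage velocity is v_i = q/n_i, so the layer transit time is t_i = b_i·n_i / q:
  layer 1 (fine sand): t_1 = 6.75 × 0.15 / 0.01986 = 50.99 d
  layer 2 (sandy clay): t_2 = 1.22 × 0.10 / 0.01986 = 6.144 d
Total t = Σ t_i = 57.14 days.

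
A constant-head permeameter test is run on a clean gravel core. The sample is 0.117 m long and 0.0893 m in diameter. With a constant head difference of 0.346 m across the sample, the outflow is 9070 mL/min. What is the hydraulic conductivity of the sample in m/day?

Cross-sectional area A = π·(d/2)² = π × (0.0893/2)² = 0.006263 m².
Convert discharge: 9070 mL/min = 0.0001512 m³/s.
Darcy's law rearranged: K = Q·L / (A·Δh) = 0.0001512 × 0.117 / (0.006263 × 0.346) = 0.008162 m/s = 705.2 m/day.

705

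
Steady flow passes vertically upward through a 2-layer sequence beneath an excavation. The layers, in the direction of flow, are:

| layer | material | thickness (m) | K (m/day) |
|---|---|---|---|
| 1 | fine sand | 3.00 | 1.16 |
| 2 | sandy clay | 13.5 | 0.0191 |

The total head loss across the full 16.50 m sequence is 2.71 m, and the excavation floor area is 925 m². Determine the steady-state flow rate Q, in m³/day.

3.53

Flow is perpendicular to layering, so the layers act in series and the equivalent K is the thickness-weighted harmonic mean.
Total thickness L = 3.00 + 13.5 = 16.50 m.
Σ(b_i/K_i) = 3.00/1.16 + 13.5/0.0191 = 709.4 d.
K_eq = L / Σ(b_i/K_i) = 16.50 / 709.4 = 0.02326 m/day.
Q = K_eq · A · (Δh/L) = 0.02326 × 925 × (2.71/16.50) = 3.534 m³/day.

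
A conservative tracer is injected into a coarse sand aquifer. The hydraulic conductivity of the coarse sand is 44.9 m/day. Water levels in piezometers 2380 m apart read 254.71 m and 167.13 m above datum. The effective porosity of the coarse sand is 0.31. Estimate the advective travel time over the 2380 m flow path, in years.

Hydraulic gradient i = (254.71 − 167.13) / 2380 = 87.58 / 2380 = 0.03680.
Darcy flux q = K · i = 44.90 × 0.03680 = 1.652 m/day.
Seepage velocity v = q / n_e = 1.652 / 0.31 = 5.330 m/day.
Travel time t = L / v = 2380 / 5.330 = 446.5 days = 1.223 years.

1.22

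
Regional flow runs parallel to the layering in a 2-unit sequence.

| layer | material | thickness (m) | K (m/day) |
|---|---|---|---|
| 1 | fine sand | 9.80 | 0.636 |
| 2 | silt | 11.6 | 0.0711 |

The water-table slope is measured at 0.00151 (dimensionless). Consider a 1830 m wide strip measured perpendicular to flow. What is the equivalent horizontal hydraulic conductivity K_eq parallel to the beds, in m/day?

Flow is parallel to layering, so each bed carries its own Darcy discharge and the transmissivities add.
Σ(K_i·b_i) = 0.636×9.80 + 0.0711×11.6 = 7.058 m²/day.
Total thickness b = 21.40 m, so K_eq = Σ(K_i·b_i)/b = 0.3298 m/day.

0.330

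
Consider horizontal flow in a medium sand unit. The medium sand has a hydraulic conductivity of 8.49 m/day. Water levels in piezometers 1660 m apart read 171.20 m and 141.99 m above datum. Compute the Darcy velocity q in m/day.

Hydraulic gradient i = (171.20 − 141.99) / 1660 = 29.21 / 1660 = 0.01760.
Specific discharge q = K · i = 8.490 × 0.01760 = 0.1494 m/day.

0.149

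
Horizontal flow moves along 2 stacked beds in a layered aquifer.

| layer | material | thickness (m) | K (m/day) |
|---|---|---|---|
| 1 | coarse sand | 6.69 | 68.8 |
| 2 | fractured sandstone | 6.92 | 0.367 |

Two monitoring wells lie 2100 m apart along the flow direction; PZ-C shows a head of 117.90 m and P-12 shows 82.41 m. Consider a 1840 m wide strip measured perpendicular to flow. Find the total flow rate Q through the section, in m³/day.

14400

Flow is parallel to layering, so each bed carries its own Darcy discharge and the transmissivities add.
Σ(K_i·b_i) = 68.8×6.69 + 0.367×6.92 = 462.8 m²/day.
Hydraulic gradient i = (117.90 − 82.41) / 2100 = 35.49 / 2100 = 0.01690.
Q = Σ(K_i·b_i) · W · i = 462.8 × 1840 × 0.01690 = 14392 m³/day.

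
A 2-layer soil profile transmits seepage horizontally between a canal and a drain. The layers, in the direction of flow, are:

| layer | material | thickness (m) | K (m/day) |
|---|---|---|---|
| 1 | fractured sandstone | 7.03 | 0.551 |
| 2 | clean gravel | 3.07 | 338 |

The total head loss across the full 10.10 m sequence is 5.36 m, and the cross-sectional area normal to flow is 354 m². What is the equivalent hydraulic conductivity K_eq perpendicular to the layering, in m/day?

Flow is perpendicular to layering, so the layers act in series and the equivalent K is the thickness-weighted harmonic mean.
Total thickness L = 7.03 + 3.07 = 10.10 m.
Σ(b_i/K_i) = 7.03/0.551 + 3.07/338 = 12.77 d.
K_eq = L / Σ(b_i/K_i) = 10.10 / 12.77 = 0.7911 m/day.

0.791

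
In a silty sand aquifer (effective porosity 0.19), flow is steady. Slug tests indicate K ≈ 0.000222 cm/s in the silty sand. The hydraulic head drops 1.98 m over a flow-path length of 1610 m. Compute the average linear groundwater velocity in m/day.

Convert K: 0.000222 cm/s × 864 = 0.1918 m/day.
Hydraulic gradient i = Δh / L = 1.98 / 1610 = 0.001230.
Darcy flux q = K · i = 0.1918 × 0.001230 = 0.0002359 m/day.
Seepage velocity v = q / n_e = 0.0002359 / 0.19 = 0.001242 m/day.

0.00124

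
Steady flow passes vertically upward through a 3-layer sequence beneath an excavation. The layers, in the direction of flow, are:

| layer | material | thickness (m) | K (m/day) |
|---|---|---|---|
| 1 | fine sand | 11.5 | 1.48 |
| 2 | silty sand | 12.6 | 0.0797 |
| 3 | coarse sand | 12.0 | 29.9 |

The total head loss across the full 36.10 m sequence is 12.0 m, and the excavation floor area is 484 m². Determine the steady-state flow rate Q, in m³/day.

Flow is perpendicular to layering, so the layers act in series and the equivalent K is the thickness-weighted harmonic mean.
Total thickness L = 11.5 + 12.6 + 12.0 = 36.10 m.
Σ(b_i/K_i) = 11.5/1.48 + 12.6/0.0797 + 12.0/29.9 = 166.3 d.
K_eq = L / Σ(b_i/K_i) = 36.10 / 166.3 = 0.2171 m/day.
Q = K_eq · A · (Δh/L) = 0.2171 × 484 × (12.0/36.10) = 34.93 m³/day.

34.9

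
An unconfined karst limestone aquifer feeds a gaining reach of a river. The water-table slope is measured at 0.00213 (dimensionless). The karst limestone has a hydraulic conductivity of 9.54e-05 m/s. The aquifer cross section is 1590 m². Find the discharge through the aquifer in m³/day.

27.9

Convert K: 9.54e-05 m/s × 86400 = 8.243 m/day.
Hydraulic gradient i = 0.00213.
Darcy's law: Q = K · A · i = 8.243 × 1590 × 0.002130 = 27.92 m³/day.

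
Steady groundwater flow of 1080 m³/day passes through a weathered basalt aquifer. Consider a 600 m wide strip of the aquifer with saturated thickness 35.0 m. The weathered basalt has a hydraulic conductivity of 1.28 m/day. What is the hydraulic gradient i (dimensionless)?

Cross-sectional area A = 600 × 35.0 = 21000 m².
From Q = K·A·i, i = Q / (K·A) = 1080 / (1.280 × 21000) = 0.04018.

0.0402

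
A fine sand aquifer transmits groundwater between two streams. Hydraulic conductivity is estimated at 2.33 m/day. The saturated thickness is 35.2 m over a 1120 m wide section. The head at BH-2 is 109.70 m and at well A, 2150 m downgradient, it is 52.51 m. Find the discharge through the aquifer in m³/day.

Cross-sectional area A = 1120 × 35.2 = 39424 m².
Hydraulic gradient i = (109.70 − 52.51) / 2150 = 57.19 / 2150 = 0.02660.
Darcy's law: Q = K · A · i = 2.330 × 39424 × 0.02660 = 2443 m³/day.

2440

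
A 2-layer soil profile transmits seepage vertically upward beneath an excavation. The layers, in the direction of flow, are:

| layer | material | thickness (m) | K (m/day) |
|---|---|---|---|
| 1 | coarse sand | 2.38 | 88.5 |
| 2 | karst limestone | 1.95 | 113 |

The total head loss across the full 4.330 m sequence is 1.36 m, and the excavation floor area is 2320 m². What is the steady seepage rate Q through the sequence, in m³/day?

71500

Flow is perpendicular to layering, so the layers act in series and the equivalent K is the thickness-weighted harmonic mean.
Total thickness L = 2.38 + 1.95 = 4.330 m.
Σ(b_i/K_i) = 2.38/88.5 + 1.95/113 = 0.04415 d.
K_eq = L / Σ(b_i/K_i) = 4.330 / 0.04415 = 98.08 m/day.
Q = K_eq · A · (Δh/L) = 98.08 × 2320 × (1.36/4.330) = 71467 m³/day.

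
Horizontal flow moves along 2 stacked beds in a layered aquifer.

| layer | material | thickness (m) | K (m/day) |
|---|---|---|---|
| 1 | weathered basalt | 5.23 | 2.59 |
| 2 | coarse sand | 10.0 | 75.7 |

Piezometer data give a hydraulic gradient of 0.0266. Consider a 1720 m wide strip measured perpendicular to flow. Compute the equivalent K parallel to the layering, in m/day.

50.6

Flow is parallel to layering, so each bed carries its own Darcy discharge and the transmissivities add.
Σ(K_i·b_i) = 2.59×5.23 + 75.7×10.0 = 770.5 m²/day.
Total thickness b = 15.23 m, so K_eq = Σ(K_i·b_i)/b = 50.59 m/day.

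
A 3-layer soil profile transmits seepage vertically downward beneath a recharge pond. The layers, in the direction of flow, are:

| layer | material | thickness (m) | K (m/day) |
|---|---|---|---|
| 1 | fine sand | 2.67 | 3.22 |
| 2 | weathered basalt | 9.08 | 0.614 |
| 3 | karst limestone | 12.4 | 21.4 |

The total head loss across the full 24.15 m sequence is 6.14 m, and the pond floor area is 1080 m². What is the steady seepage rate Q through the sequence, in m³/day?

Flow is perpendicular to layering, so the layers act in series and the equivalent K is the thickness-weighted harmonic mean.
Total thickness L = 2.67 + 9.08 + 12.4 = 24.15 m.
Σ(b_i/K_i) = 2.67/3.22 + 9.08/0.614 + 12.4/21.4 = 16.20 d.
K_eq = L / Σ(b_i/K_i) = 24.15 / 16.20 = 1.491 m/day.
Q = K_eq · A · (Δh/L) = 1.491 × 1080 × (6.14/24.15) = 409.4 m³/day.

409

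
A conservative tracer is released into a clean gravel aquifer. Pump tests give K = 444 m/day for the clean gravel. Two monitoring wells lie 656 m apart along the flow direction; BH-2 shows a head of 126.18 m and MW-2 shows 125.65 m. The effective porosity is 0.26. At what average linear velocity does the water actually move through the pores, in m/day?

1.38

Hydraulic gradient i = (126.18 − 125.65) / 656 = 0.53 / 656 = 0.0008079.
Darcy flux q = K · i = 444.0 × 0.0008079 = 0.3587 m/day.
Seepage velocity v = q / n_e = 0.3587 / 0.26 = 1.380 m/day.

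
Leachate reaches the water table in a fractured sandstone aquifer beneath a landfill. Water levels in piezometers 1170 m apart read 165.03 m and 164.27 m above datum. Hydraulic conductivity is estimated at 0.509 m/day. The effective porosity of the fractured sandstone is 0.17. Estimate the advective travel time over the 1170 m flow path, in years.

1650

Hydraulic gradient i = (165.03 − 164.27) / 1170 = 0.76 / 1170 = 0.0006496.
Darcy flux q = K · i = 0.5090 × 0.0006496 = 0.0003306 m/day.
Seepage velocity v = q / n_e = 0.0003306 / 0.17 = 0.001945 m/day.
Travel time t = L / v = 1170 / 0.001945 = 6.016e+05 days = 1647 years.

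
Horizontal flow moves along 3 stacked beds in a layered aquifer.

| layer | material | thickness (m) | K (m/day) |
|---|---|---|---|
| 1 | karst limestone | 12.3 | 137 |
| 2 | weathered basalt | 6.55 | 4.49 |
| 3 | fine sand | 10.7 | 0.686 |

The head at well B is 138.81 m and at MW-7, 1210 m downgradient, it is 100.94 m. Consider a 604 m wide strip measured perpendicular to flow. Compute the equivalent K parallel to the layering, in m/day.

58.3

Flow is parallel to layering, so each bed carries its own Darcy discharge and the transmissivities add.
Σ(K_i·b_i) = 137×12.3 + 4.49×6.55 + 0.686×10.7 = 1722 m²/day.
Total thickness b = 29.55 m, so K_eq = Σ(K_i·b_i)/b = 58.27 m/day.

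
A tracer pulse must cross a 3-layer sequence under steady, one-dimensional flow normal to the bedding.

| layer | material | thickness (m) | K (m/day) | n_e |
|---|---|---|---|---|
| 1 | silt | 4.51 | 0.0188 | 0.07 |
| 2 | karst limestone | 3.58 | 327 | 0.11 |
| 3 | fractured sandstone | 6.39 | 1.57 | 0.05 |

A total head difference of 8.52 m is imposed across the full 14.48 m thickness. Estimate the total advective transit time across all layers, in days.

With flow normal to the layers, continuity requires the same specific discharge q through every layer.
Σ(b_i/K_i) = 4.51/0.0188 + 3.58/327 + 6.39/1.57 = 244.0 d.
q = Δh / Σ(b_i/K_i) = 8.52 / 244.0 = 0.03492 m/day.
In each layer the seepage velocity is v_i = q/n_i, so the layer transit time is t_i = b_i·n_i / q:
  layer 1 (silt): t_1 = 4.51 × 0.07 / 0.03492 = 9.040 d
  layer 2 (karst limestone): t_2 = 3.58 × 0.11 / 0.03492 = 11.28 d
  layer 3 (fractured sandstone): t_3 = 6.39 × 0.05 / 0.03492 = 9.149 d
Total t = Σ t_i = 29.47 days.

29.5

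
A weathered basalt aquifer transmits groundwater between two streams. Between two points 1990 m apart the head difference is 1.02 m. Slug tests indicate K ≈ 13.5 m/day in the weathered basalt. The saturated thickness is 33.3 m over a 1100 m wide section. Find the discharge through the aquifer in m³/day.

Cross-sectional area A = 1100 × 33.3 = 36630 m².
Hydraulic gradient i = Δh / L = 1.02 / 1990 = 0.0005126.
Darcy's law: Q = K · A · i = 13.50 × 36630 × 0.0005126 = 253.5 m³/day.

253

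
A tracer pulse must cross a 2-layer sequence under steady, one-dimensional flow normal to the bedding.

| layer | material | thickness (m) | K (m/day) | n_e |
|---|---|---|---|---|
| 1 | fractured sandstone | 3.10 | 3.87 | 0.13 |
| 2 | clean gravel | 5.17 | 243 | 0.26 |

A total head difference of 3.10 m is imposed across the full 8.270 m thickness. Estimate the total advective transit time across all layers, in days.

0.463

With flow normal to the layers, continuity requires the same specific discharge q through every layer.
Σ(b_i/K_i) = 3.10/3.87 + 5.17/243 = 0.8223 d.
q = Δh / Σ(b_i/K_i) = 3.10 / 0.8223 = 3.770 m/day.
In each layer the seepage velocity is v_i = q/n_i, so the layer transit time is t_i = b_i·n_i / q:
  layer 1 (fractured sandstone): t_1 = 3.10 × 0.13 / 3.770 = 0.1069 d
  layer 2 (clean gravel): t_2 = 5.17 × 0.26 / 3.770 = 0.3566 d
Total t = Σ t_i = 0.4635 days.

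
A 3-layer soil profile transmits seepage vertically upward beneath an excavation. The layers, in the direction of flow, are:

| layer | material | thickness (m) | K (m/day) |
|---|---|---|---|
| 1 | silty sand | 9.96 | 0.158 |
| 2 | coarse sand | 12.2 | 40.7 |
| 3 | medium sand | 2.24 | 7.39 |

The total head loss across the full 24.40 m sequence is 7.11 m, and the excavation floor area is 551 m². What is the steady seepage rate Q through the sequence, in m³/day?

61.6

Flow is perpendicular to layering, so the layers act in series and the equivalent K is the thickness-weighted harmonic mean.
Total thickness L = 9.96 + 12.2 + 2.24 = 24.40 m.
Σ(b_i/K_i) = 9.96/0.158 + 12.2/40.7 + 2.24/7.39 = 63.64 d.
K_eq = L / Σ(b_i/K_i) = 24.40 / 63.64 = 0.3834 m/day.
Q = K_eq · A · (Δh/L) = 0.3834 × 551 × (7.11/24.40) = 61.56 m³/day.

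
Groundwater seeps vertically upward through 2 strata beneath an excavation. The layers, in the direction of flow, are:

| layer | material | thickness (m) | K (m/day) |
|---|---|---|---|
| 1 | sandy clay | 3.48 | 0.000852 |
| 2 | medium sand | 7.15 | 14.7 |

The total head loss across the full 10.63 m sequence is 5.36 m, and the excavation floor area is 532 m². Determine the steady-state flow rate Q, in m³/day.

0.698

Flow is perpendicular to layering, so the layers act in series and the equivalent K is the thickness-weighted harmonic mean.
Total thickness L = 3.48 + 7.15 = 10.63 m.
Σ(b_i/K_i) = 3.48/0.000852 + 7.15/14.7 = 4085 d.
K_eq = L / Σ(b_i/K_i) = 10.63 / 4085 = 0.002602 m/day.
Q = K_eq · A · (Δh/L) = 0.002602 × 532 × (5.36/10.63) = 0.6980 m³/day.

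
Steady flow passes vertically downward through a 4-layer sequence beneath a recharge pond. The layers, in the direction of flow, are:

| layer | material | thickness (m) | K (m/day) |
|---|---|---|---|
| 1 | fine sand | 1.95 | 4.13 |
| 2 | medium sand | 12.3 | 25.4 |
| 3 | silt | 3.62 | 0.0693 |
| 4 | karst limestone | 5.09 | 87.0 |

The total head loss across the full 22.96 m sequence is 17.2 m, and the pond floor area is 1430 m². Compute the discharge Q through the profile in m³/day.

Flow is perpendicular to layering, so the layers act in series and the equivalent K is the thickness-weighted harmonic mean.
Total thickness L = 1.95 + 12.3 + 3.62 + 5.09 = 22.96 m.
Σ(b_i/K_i) = 1.95/4.13 + 12.3/25.4 + 3.62/0.0693 + 5.09/87.0 = 53.25 d.
K_eq = L / Σ(b_i/K_i) = 22.96 / 53.25 = 0.4312 m/day.
Q = K_eq · A · (Δh/L) = 0.4312 × 1430 × (17.2/22.96) = 461.9 m³/day.

462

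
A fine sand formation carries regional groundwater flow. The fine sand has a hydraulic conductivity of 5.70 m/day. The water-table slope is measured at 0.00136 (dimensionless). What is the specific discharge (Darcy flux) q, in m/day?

0.00775

Hydraulic gradient i = 0.00136.
Specific discharge q = K · i = 5.700 × 0.001360 = 0.007752 m/day.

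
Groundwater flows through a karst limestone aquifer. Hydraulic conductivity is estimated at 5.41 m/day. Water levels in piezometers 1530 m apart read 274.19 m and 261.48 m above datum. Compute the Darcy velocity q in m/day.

Hydraulic gradient i = (274.19 − 261.48) / 1530 = 12.71 / 1530 = 0.008307.
Specific discharge q = K · i = 5.410 × 0.008307 = 0.04494 m/day.

0.0449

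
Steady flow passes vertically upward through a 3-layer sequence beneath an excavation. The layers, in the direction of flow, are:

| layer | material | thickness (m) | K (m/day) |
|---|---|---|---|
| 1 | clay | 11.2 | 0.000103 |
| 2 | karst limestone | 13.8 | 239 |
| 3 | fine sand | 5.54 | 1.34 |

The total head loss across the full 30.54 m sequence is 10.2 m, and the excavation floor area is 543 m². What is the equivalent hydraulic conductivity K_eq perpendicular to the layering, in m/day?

0.000281

Flow is perpendicular to layering, so the layers act in series and the equivalent K is the thickness-weighted harmonic mean.
Total thickness L = 11.2 + 13.8 + 5.54 = 30.54 m.
Σ(b_i/K_i) = 11.2/0.000103 + 13.8/239 + 5.54/1.34 = 1.087e+05 d.
K_eq = L / Σ(b_i/K_i) = 30.54 / 1.087e+05 = 0.0002808 m/day.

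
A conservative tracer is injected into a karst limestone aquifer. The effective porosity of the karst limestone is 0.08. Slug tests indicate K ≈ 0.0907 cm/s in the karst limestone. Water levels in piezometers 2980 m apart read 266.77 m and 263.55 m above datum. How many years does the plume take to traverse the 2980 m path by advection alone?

Convert K: 0.0907 cm/s × 864 = 78.36 m/day.
Hydraulic gradient i = (266.77 − 263.55) / 2980 = 3.22 / 2980 = 0.001081.
Darcy flux q = K · i = 78.36 × 0.001081 = 0.08468 m/day.
Seepage velocity v = q / n_e = 0.08468 / 0.08 = 1.058 m/day.
Travel time t = L / v = 2980 / 1.058 = 2815 days = 7.708 years.

7.71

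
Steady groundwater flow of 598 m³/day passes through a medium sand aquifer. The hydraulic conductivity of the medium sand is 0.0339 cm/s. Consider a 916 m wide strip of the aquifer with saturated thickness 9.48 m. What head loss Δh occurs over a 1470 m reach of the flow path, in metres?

3.46

Convert K: 0.0339 cm/s × 864 = 29.29 m/day.
Cross-sectional area A = 916 × 9.48 = 8684 m².
From Q = K·A·i, i = Q / (K·A) = 598 / (29.29 × 8684) = 0.002351.
Head loss Δh = i · L = 0.002351 × 1470 = 3.456 m.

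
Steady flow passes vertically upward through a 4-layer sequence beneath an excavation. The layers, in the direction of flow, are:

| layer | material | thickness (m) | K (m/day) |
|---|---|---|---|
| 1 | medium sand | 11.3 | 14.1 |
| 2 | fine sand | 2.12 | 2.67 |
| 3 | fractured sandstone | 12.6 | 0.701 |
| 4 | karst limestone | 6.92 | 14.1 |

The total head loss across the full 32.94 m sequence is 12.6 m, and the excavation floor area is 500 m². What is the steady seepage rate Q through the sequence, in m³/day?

314

Flow is perpendicular to layering, so the layers act in series and the equivalent K is the thickness-weighted harmonic mean.
Total thickness L = 11.3 + 2.12 + 12.6 + 6.92 = 32.94 m.
Σ(b_i/K_i) = 11.3/14.1 + 2.12/2.67 + 12.6/0.701 + 6.92/14.1 = 20.06 d.
K_eq = L / Σ(b_i/K_i) = 32.94 / 20.06 = 1.642 m/day.
Q = K_eq · A · (Δh/L) = 1.642 × 500 × (12.6/32.94) = 314.0 m³/day.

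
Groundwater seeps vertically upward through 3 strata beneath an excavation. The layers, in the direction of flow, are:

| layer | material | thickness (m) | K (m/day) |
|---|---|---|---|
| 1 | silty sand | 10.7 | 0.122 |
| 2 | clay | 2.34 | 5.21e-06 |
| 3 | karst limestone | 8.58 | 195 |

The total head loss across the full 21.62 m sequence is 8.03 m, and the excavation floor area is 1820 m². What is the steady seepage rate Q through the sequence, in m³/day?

Flow is perpendicular to layering, so the layers act in series and the equivalent K is the thickness-weighted harmonic mean.
Total thickness L = 10.7 + 2.34 + 8.58 = 21.62 m.
Σ(b_i/K_i) = 10.7/0.122 + 2.34/5.21e-06 + 8.58/195 = 4.492e+05 d.
K_eq = L / Σ(b_i/K_i) = 21.62 / 4.492e+05 = 4.813e-05 m/day.
Q = K_eq · A · (Δh/L) = 4.813e-05 × 1820 × (8.03/21.62) = 0.03253 m³/day.

0.0325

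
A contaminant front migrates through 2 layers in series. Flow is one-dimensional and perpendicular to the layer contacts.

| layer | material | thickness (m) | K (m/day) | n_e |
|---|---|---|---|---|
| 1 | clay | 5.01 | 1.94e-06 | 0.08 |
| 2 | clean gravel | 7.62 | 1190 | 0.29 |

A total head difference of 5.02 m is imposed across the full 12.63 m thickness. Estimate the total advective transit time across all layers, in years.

3680

With flow normal to the layers, continuity requires the same specific discharge q through every layer.
Σ(b_i/K_i) = 5.01/1.94e-06 + 7.62/1190 = 2.582e+06 d.
q = Δh / Σ(b_i/K_i) = 5.02 / 2.582e+06 = 1.944e-06 m/day.
In each layer the seepage velocity is v_i = q/n_i, so the layer transit time is t_i = b_i·n_i / q:
  layer 1 (clay): t_1 = 5.01 × 0.08 / 1.944e-06 = 2.062e+05 d
  layer 2 (clean gravel): t_2 = 7.62 × 0.29 / 1.944e-06 = 1.137e+06 d
Total t = Σ t_i = 1.343e+06 days = 3677 years.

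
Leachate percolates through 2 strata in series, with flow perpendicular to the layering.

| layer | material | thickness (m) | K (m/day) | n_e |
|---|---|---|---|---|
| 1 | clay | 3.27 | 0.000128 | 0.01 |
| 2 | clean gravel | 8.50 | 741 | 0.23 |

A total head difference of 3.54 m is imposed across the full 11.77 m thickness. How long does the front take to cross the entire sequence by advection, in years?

With flow normal to the layers, continuity requires the same specific discharge q through every layer.
Σ(b_i/K_i) = 3.27/0.000128 + 8.50/741 = 25547 d.
q = Δh / Σ(b_i/K_i) = 3.54 / 25547 = 0.0001386 m/day.
In each layer the seepage velocity is v_i = q/n_i, so the layer transit time is t_i = b_i·n_i / q:
  layer 1 (clay): t_1 = 3.27 × 0.01 / 0.0001386 = 236.0 d
  layer 2 (clean gravel): t_2 = 8.50 × 0.23 / 0.0001386 = 14109 d
Total t = Σ t_i = 14345 days = 39.27 years.

39.3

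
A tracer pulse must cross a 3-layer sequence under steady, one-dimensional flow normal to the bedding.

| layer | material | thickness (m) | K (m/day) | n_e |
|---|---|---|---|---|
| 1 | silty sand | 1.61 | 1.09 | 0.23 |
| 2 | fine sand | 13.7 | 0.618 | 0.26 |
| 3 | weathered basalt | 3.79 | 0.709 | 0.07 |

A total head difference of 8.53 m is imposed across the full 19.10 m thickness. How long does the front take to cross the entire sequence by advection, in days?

With flow normal to the layers, continuity requires the same specific discharge q through every layer.
Σ(b_i/K_i) = 1.61/1.09 + 13.7/0.618 + 3.79/0.709 = 28.99 d.
q = Δh / Σ(b_i/K_i) = 8.53 / 28.99 = 0.2942 m/day.
In each layer the seepage velocity is v_i = q/n_i, so the layer transit time is t_i = b_i·n_i / q:
  layer 1 (silty sand): t_1 = 1.61 × 0.23 / 0.2942 = 1.259 d
  layer 2 (fine sand): t_2 = 13.7 × 0.26 / 0.2942 = 12.11 d
  layer 3 (weathered basalt): t_3 = 3.79 × 0.07 / 0.2942 = 0.9017 d
Total t = Σ t_i = 14.27 days.

14.3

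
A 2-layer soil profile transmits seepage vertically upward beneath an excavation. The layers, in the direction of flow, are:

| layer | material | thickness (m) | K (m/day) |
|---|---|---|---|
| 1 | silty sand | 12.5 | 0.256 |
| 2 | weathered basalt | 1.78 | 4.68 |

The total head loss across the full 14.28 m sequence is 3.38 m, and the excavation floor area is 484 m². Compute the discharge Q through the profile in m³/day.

Flow is perpendicular to layering, so the layers act in series and the equivalent K is the thickness-weighted harmonic mean.
Total thickness L = 12.5 + 1.78 = 14.28 m.
Σ(b_i/K_i) = 12.5/0.256 + 1.78/4.68 = 49.21 d.
K_eq = L / Σ(b_i/K_i) = 14.28 / 49.21 = 0.2902 m/day.
Q = K_eq · A · (Δh/L) = 0.2902 × 484 × (3.38/14.28) = 33.24 m³/day.

33.2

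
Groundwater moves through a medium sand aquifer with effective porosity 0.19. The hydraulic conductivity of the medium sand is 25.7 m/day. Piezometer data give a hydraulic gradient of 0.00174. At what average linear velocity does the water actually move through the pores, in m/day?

0.235

Hydraulic gradient i = 0.00174.
Darcy flux q = K · i = 25.70 × 0.001740 = 0.04472 m/day.
Seepage velocity v = q / n_e = 0.04472 / 0.19 = 0.2354 m/day.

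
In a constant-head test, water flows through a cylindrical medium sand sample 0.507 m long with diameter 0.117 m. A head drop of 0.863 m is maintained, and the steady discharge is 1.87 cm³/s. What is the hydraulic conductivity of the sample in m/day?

8.83

Cross-sectional area A = π·(d/2)² = π × (0.117/2)² = 0.01075 m².
Convert discharge: 1.87 cm³/s = 1.870e-06 m³/s.
Darcy's law rearranged: K = Q·L / (A·Δh) = 1.870e-06 × 0.507 / (0.01075 × 0.863) = 0.0001022 m/s = 8.829 m/day.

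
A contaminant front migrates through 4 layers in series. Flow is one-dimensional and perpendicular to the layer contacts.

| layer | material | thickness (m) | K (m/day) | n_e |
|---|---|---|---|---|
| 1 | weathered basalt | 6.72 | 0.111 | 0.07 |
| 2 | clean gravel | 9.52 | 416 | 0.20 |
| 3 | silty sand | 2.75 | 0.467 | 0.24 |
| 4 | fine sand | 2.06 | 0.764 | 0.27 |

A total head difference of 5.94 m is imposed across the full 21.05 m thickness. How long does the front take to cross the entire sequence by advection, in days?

With flow normal to the layers, continuity requires the same specific discharge q through every layer.
Σ(b_i/K_i) = 6.72/0.111 + 9.52/416 + 2.75/0.467 + 2.06/0.764 = 69.15 d.
q = Δh / Σ(b_i/K_i) = 5.94 / 69.15 = 0.08590 m/day.
In each layer the seepage velocity is v_i = q/n_i, so the layer transit time is t_i = b_i·n_i / q:
  layer 1 (weathered basalt): t_1 = 6.72 × 0.07 / 0.08590 = 5.476 d
  layer 2 (clean gravel): t_2 = 9.52 × 0.20 / 0.08590 = 22.16 d
  layer 3 (silty sand): t_3 = 2.75 × 0.24 / 0.08590 = 7.683 d
  layer 4 (fine sand): t_4 = 2.06 × 0.27 / 0.08590 = 6.475 d
Total t = Σ t_i = 41.80 days.

41.8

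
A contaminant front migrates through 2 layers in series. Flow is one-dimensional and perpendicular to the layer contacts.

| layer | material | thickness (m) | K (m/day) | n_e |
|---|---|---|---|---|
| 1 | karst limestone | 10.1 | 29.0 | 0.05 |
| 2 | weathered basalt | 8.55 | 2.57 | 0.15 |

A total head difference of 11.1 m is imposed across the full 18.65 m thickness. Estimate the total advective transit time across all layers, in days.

0.592

With flow normal to the layers, continuity requires the same specific discharge q through every layer.
Σ(b_i/K_i) = 10.1/29.0 + 8.55/2.57 = 3.675 d.
q = Δh / Σ(b_i/K_i) = 11.1 / 3.675 = 3.020 m/day.
In each layer the seepage velocity is v_i = q/n_i, so the layer transit time is t_i = b_i·n_i / q:
  layer 1 (karst limestone): t_1 = 10.1 × 0.05 / 3.020 = 0.1672 d
  layer 2 (weathered basalt): t_2 = 8.55 × 0.15 / 3.020 = 0.4246 d
Total t = Σ t_i = 0.5918 days.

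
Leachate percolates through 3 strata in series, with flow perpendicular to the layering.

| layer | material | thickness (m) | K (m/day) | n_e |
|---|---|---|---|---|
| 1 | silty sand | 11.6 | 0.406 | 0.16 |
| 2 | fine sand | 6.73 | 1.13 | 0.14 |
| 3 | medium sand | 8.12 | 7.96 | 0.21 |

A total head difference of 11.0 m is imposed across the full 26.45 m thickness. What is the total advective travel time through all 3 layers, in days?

14.6

With flow normal to the layers, continuity requires the same specific discharge q through every layer.
Σ(b_i/K_i) = 11.6/0.406 + 6.73/1.13 + 8.12/7.96 = 35.55 d.
q = Δh / Σ(b_i/K_i) = 11.0 / 35.55 = 0.3094 m/day.
In each layer the seepage velocity is v_i = q/n_i, so the layer transit time is t_i = b_i·n_i / q:
  layer 1 (silty sand): t_1 = 11.6 × 0.16 / 0.3094 = 5.998 d
  layer 2 (fine sand): t_2 = 6.73 × 0.14 / 0.3094 = 3.045 d
  layer 3 (medium sand): t_3 = 8.12 × 0.21 / 0.3094 = 5.510 d
Total t = Σ t_i = 14.55 days.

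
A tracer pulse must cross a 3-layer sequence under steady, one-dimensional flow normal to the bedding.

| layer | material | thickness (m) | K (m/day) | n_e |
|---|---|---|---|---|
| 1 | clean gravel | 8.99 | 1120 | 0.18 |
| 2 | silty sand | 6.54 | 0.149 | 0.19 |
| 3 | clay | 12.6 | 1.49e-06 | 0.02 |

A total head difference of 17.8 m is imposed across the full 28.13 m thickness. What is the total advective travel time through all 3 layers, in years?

With flow normal to the layers, continuity requires the same specific discharge q through every layer.
Σ(b_i/K_i) = 8.99/1120 + 6.54/0.149 + 12.6/1.49e-06 = 8.456e+06 d.
q = Δh / Σ(b_i/K_i) = 17.8 / 8.456e+06 = 2.105e-06 m/day.
In each layer the seepage velocity is v_i = q/n_i, so the layer transit time is t_i = b_i·n_i / q:
  layer 1 (clean gravel): t_1 = 8.99 × 0.18 / 2.105e-06 = 7.688e+05 d
  layer 2 (silty sand): t_2 = 6.54 × 0.19 / 2.105e-06 = 5.903e+05 d
  layer 3 (clay): t_3 = 12.6 × 0.02 / 2.105e-06 = 1.197e+05 d
Total t = Σ t_i = 1.479e+06 days = 4049 years.

4050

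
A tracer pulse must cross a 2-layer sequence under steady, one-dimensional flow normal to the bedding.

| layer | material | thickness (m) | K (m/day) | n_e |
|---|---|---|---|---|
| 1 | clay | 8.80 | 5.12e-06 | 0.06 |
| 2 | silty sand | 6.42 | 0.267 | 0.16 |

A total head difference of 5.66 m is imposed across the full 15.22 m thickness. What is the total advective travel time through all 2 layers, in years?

1290

With flow normal to the layers, continuity requires the same specific discharge q through every layer.
Σ(b_i/K_i) = 8.80/5.12e-06 + 6.42/0.267 = 1.719e+06 d.
q = Δh / Σ(b_i/K_i) = 5.66 / 1.719e+06 = 3.293e-06 m/day.
In each layer the seepage velocity is v_i = q/n_i, so the layer transit time is t_i = b_i·n_i / q:
  layer 1 (clay): t_1 = 8.80 × 0.06 / 3.293e-06 = 1.603e+05 d
  layer 2 (silty sand): t_2 = 6.42 × 0.16 / 3.293e-06 = 3.119e+05 d
Total t = Σ t_i = 4.723e+05 days = 1293 years.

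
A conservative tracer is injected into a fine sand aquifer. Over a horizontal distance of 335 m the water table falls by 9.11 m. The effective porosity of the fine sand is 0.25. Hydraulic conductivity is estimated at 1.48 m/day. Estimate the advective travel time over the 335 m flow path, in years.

5.70

Hydraulic gradient i = Δh / L = 9.11 / 335 = 0.02719.
Darcy flux q = K · i = 1.480 × 0.02719 = 0.04025 m/day.
Seepage velocity v = q / n_e = 0.04025 / 0.25 = 0.1610 m/day.
Travel time t = L / v = 335 / 0.1610 = 2081 days = 5.697 years.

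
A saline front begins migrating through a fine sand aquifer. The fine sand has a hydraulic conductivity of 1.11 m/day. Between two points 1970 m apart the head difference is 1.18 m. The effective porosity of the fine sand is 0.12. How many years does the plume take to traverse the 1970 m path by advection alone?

973

Hydraulic gradient i = Δh / L = 1.18 / 1970 = 0.0005990.
Darcy flux q = K · i = 1.110 × 0.0005990 = 0.0006649 m/day.
Seepage velocity v = q / n_e = 0.0006649 / 0.12 = 0.005541 m/day.
Travel time t = L / v = 1970 / 0.005541 = 3.556e+05 days = 973.5 years.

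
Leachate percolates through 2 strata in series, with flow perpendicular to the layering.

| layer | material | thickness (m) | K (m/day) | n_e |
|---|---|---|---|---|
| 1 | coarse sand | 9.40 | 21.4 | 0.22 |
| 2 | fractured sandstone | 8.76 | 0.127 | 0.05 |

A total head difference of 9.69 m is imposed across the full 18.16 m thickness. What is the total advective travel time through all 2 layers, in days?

With flow normal to the layers, continuity requires the same specific discharge q through every layer.
Σ(b_i/K_i) = 9.40/21.4 + 8.76/0.127 = 69.42 d.
q = Δh / Σ(b_i/K_i) = 9.69 / 69.42 = 0.1396 m/day.
In each layer the seepage velocity is v_i = q/n_i, so the layer transit time is t_i = b_i·n_i / q:
  layer 1 (coarse sand): t_1 = 9.40 × 0.22 / 0.1396 = 14.81 d
  layer 2 (fractured sandstone): t_2 = 8.76 × 0.05 / 0.1396 = 3.138 d
Total t = Σ t_i = 17.95 days.

18.0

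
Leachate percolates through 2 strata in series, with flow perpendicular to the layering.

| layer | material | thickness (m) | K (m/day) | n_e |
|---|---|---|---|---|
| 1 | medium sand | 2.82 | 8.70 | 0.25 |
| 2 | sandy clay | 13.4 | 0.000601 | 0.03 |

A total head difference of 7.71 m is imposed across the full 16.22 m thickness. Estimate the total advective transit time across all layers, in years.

8.76

With flow normal to the layers, continuity requires the same specific discharge q through every layer.
Σ(b_i/K_i) = 2.82/8.70 + 13.4/0.000601 = 22296 d.
q = Δh / Σ(b_i/K_i) = 7.71 / 22296 = 0.0003458 m/day.
In each layer the seepage velocity is v_i = q/n_i, so the layer transit time is t_i = b_i·n_i / q:
  layer 1 (medium sand): t_1 = 2.82 × 0.25 / 0.0003458 = 2039 d
  layer 2 (sandy clay): t_2 = 13.4 × 0.03 / 0.0003458 = 1163 d
Total t = Σ t_i = 3201 days = 8.765 years.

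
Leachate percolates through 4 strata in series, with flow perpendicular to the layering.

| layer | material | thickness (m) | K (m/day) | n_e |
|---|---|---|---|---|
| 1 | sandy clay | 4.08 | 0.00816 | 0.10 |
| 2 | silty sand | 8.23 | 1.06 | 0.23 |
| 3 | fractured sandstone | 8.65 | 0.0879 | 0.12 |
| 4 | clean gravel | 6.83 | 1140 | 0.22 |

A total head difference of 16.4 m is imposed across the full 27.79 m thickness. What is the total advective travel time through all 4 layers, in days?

179

With flow normal to the layers, continuity requires the same specific discharge q through every layer.
Σ(b_i/K_i) = 4.08/0.00816 + 8.23/1.06 + 8.65/0.0879 + 6.83/1140 = 606.2 d.
q = Δh / Σ(b_i/K_i) = 16.4 / 606.2 = 0.02705 m/day.
In each layer the seepage velocity is v_i = q/n_i, so the layer transit time is t_i = b_i·n_i / q:
  layer 1 (sandy clay): t_1 = 4.08 × 0.10 / 0.02705 = 15.08 d
  layer 2 (silty sand): t_2 = 8.23 × 0.23 / 0.02705 = 69.97 d
  layer 3 (fractured sandstone): t_3 = 8.65 × 0.12 / 0.02705 = 38.37 d
  layer 4 (clean gravel): t_4 = 6.83 × 0.22 / 0.02705 = 55.54 d
Total t = Σ t_i = 179.0 days.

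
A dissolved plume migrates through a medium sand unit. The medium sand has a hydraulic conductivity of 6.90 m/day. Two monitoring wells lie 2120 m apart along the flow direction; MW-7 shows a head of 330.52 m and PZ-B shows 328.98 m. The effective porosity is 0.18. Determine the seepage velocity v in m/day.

Hydraulic gradient i = (330.52 − 328.98) / 2120 = 1.54 / 2120 = 0.0007264.
Darcy flux q = K · i = 6.900 × 0.0007264 = 0.005012 m/day.
Seepage velocity v = q / n_e = 0.005012 / 0.18 = 0.02785 m/day.

0.0278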